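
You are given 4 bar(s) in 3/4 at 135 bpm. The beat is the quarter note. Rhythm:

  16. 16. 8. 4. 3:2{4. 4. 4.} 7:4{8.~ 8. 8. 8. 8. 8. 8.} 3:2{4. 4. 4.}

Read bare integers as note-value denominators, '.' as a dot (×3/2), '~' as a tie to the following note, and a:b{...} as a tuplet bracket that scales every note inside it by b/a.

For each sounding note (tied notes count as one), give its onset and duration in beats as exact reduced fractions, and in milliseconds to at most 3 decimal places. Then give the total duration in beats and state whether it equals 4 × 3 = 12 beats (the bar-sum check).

1) 0.0ms=0b +166.667ms=3/8b
2) 166.667ms=3/8b +166.667ms=3/8b
3) 333.333ms=3/4b +333.333ms=3/4b
4) 666.667ms=3/2b +666.667ms=3/2b
5) 1333.333ms=3b +444.444ms=1b
6) 1777.778ms=4b +444.444ms=1b
7) 2222.222ms=5b +444.444ms=1b
8) 2666.667ms=6b +380.952ms=6/7b
9) 3047.619ms=48/7b +190.476ms=3/7b
10) 3238.095ms=51/7b +190.476ms=3/7b
11) 3428.571ms=54/7b +190.476ms=3/7b
12) 3619.048ms=57/7b +190.476ms=3/7b
13) 3809.524ms=60/7b +190.476ms=3/7b
14) 4000.0ms=9b +444.444ms=1b
15) 4444.444ms=10b +444.444ms=1b
16) 4888.889ms=11b +444.444ms=1b
Σ=12b of 12 (135bpm 3/4) — PASS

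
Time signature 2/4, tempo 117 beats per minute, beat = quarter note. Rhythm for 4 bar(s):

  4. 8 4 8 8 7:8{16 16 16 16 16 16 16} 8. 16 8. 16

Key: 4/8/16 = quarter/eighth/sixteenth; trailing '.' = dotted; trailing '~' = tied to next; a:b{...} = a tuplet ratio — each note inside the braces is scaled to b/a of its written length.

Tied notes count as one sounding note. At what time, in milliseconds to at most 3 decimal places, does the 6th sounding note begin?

1. 0.0ms @ 0 + 769.231ms (3/2)
2. 769.231ms @ 3/2 + 256.41ms (1/2)
3. 1025.641ms @ 2 + 512.821ms (1)
4. 1538.462ms @ 3 + 256.41ms (1/2)
5. 1794.872ms @ 7/2 + 256.41ms (1/2)
6. 2051.282ms @ 4 + 146.52ms (2/7)
7. 2197.802ms @ 30/7 + 146.52ms (2/7)
8. 2344.322ms @ 32/7 + 146.52ms (2/7)
9. 2490.842ms @ 34/7 + 146.52ms (2/7)
10. 2637.363ms @ 36/7 + 146.52ms (2/7)
11. 2783.883ms @ 38/7 + 146.52ms (2/7)
12. 2930.403ms @ 40/7 + 146.52ms (2/7)
13. 3076.923ms @ 6 + 384.615ms (3/4)
14. 3461.538ms @ 27/4 + 128.205ms (1/4)
15. 3589.744ms @ 7 + 384.615ms (3/4)
16. 3974.359ms @ 31/4 + 128.205ms (1/4)

note 6 onset = 4b = 2051.282ms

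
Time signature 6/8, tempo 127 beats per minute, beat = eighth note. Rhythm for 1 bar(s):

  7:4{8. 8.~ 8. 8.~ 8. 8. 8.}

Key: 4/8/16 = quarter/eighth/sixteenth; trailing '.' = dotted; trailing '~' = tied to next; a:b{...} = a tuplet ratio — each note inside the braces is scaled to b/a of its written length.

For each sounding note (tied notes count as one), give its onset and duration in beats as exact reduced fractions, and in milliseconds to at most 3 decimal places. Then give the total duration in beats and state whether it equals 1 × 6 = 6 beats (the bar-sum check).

1) 0.0ms=0b +404.949ms=6/7b
2) 404.949ms=6/7b +809.899ms=12/7b
3) 1214.848ms=18/7b +809.899ms=12/7b
4) 2024.747ms=30/7b +404.949ms=6/7b
5) 2429.696ms=36/7b +404.949ms=6/7b
Σ=6b of 6 (127bpm 6/8) — PASS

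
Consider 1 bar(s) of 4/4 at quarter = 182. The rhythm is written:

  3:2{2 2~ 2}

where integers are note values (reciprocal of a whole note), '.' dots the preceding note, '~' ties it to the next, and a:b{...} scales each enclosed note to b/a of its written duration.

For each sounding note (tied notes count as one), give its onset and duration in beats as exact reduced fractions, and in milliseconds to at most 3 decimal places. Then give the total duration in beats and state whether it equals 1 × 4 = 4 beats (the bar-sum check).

1) 0.0ms=0b +439.56ms=4/3b
2) 439.56ms=4/3b +879.121ms=8/3b
Σ=4b of 4 (182bpm 4/4) — PASS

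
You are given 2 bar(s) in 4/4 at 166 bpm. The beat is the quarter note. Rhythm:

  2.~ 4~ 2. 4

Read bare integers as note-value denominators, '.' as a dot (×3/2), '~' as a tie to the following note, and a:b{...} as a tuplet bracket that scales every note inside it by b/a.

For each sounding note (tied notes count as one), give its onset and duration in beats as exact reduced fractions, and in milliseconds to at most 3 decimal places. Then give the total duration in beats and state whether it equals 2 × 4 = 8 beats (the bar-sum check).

1) 0.0ms=0b +2530.12ms=7b
2) 2530.12ms=7b +361.446ms=1b
Σ=8b of 8 (166bpm 4/4) — PASS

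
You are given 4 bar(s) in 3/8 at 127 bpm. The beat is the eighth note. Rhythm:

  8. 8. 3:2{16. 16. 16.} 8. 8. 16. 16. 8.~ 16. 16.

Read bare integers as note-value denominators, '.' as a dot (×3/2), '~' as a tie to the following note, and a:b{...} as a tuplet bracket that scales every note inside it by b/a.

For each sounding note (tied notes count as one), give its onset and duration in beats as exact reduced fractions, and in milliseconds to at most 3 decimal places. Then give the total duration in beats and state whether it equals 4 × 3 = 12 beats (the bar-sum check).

1) 0.0ms=0b +708.661ms=3/2b
2) 708.661ms=3/2b +708.661ms=3/2b
3) 1417.323ms=3b +236.22ms=1/2b
4) 1653.543ms=7/2b +236.22ms=1/2b
5) 1889.764ms=4b +236.22ms=1/2b
6) 2125.984ms=9/2b +708.661ms=3/2b
7) 2834.646ms=6b +708.661ms=3/2b
8) 3543.307ms=15/2b +354.331ms=3/4b
9) 3897.638ms=33/4b +354.331ms=3/4b
10) 4251.969ms=9b +1062.992ms=9/4b
11) 5314.961ms=45/4b +354.331ms=3/4b
Σ=12b of 12 (127bpm 3/8) — PASS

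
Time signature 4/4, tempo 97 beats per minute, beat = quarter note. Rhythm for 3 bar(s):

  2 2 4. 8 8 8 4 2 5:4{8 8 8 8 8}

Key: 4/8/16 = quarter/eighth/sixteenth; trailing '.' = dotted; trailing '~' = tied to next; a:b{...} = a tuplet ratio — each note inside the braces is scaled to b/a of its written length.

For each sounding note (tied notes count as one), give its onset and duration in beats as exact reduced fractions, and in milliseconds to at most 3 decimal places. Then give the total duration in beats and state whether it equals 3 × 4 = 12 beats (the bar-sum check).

1) 0.0ms=0b +1237.113ms=2b
2) 1237.113ms=2b +1237.113ms=2b
3) 2474.227ms=4b +927.835ms=3/2b
4) 3402.062ms=11/2b +309.278ms=1/2b
5) 3711.34ms=6b +309.278ms=1/2b
6) 4020.619ms=13/2b +309.278ms=1/2b
7) 4329.897ms=7b +618.557ms=1b
8) 4948.454ms=8b +1237.113ms=2b
9) 6185.567ms=10b +247.423ms=2/5b
10) 6432.99ms=52/5b +247.423ms=2/5b
11) 6680.412ms=54/5b +247.423ms=2/5b
12) 6927.835ms=56/5b +247.423ms=2/5b
13) 7175.258ms=58/5b +247.423ms=2/5b
Σ=12b of 12 (97bpm 4/4) — PASS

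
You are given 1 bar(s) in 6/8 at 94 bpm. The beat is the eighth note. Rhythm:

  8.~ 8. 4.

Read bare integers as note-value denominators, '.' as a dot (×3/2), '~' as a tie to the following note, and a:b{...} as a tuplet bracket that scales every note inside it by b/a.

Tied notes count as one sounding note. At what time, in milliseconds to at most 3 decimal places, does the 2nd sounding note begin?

note 2 onset = 3b = 1914.894ms

1. 0.0ms @ 0 + 1914.894ms (3)
2. 1914.894ms @ 3 + 1914.894ms (3)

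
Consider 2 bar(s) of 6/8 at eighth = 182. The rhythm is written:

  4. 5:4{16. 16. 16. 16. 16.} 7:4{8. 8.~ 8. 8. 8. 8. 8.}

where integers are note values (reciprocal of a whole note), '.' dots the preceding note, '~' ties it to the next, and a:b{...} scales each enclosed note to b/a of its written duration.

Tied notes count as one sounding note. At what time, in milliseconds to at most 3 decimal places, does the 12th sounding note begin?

1. 0.0ms @ 0 + 989.011ms (3)
2. 989.011ms @ 3 + 197.802ms (3/5)
3. 1186.813ms @ 18/5 + 197.802ms (3/5)
4. 1384.615ms @ 21/5 + 197.802ms (3/5)
5. 1582.418ms @ 24/5 + 197.802ms (3/5)
6. 1780.22ms @ 27/5 + 197.802ms (3/5)
7. 1978.022ms @ 6 + 282.575ms (6/7)
8. 2260.597ms @ 48/7 + 565.149ms (12/7)
9. 2825.746ms @ 60/7 + 282.575ms (6/7)
10. 3108.32ms @ 66/7 + 282.575ms (6/7)
11. 3390.895ms @ 72/7 + 282.575ms (6/7)
12. 3673.469ms @ 78/7 + 282.575ms (6/7)

note 12 onset = 78/7b = 3673.469ms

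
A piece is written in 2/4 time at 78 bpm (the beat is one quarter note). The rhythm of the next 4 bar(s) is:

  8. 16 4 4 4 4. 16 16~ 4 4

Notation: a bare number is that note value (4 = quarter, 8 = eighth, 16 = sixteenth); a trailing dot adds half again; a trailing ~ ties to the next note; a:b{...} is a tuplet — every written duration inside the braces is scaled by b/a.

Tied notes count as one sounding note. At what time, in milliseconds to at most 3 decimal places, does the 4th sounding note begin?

1. 0.0ms @ 0 + 576.923ms (3/4)
2. 576.923ms @ 3/4 + 192.308ms (1/4)
3. 769.231ms @ 1 + 769.231ms (1)
4. 1538.462ms @ 2 + 769.231ms (1)
5. 2307.692ms @ 3 + 769.231ms (1)
6. 3076.923ms @ 4 + 1153.846ms (3/2)
7. 4230.769ms @ 11/2 + 192.308ms (1/4)
8. 4423.077ms @ 23/4 + 961.538ms (5/4)
9. 5384.615ms @ 7 + 769.231ms (1)

note 4 onset = 2b = 1538.462ms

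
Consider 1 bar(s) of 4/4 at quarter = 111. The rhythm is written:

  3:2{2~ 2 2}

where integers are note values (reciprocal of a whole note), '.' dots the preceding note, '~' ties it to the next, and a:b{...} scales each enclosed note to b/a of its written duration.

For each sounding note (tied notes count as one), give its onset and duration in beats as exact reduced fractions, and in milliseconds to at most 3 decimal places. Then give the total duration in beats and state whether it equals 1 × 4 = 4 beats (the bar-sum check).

1) 0.0ms=0b +1441.441ms=8/3b
2) 1441.441ms=8/3b +720.721ms=4/3b
Σ=4b of 4 (111bpm 4/4) — PASS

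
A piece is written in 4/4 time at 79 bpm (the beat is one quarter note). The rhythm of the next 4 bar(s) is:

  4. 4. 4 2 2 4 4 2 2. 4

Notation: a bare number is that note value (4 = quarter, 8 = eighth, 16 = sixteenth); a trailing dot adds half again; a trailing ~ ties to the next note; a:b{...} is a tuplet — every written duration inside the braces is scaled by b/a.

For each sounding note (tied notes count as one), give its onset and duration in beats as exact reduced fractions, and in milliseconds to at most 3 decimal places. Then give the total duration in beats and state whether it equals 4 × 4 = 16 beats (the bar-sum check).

1) 0.0ms=0b +1139.241ms=3/2b
2) 1139.241ms=3/2b +1139.241ms=3/2b
3) 2278.481ms=3b +759.494ms=1b
4) 3037.975ms=4b +1518.987ms=2b
5) 4556.962ms=6b +1518.987ms=2b
6) 6075.949ms=8b +759.494ms=1b
7) 6835.443ms=9b +759.494ms=1b
8) 7594.937ms=10b +1518.987ms=2b
9) 9113.924ms=12b +2278.481ms=3b
10) 11392.405ms=15b +759.494ms=1b
Σ=16b of 16 (79bpm 4/4) — PASS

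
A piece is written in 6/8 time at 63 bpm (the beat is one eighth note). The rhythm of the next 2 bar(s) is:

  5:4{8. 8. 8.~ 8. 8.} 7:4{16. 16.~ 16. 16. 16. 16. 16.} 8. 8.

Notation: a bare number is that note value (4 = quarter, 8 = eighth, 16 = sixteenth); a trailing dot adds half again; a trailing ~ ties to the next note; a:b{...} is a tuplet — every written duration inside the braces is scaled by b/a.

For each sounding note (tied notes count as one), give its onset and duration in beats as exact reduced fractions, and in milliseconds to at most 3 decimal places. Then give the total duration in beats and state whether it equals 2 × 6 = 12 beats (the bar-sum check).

1) 0.0ms=0b +1142.857ms=6/5b
2) 1142.857ms=6/5b +1142.857ms=6/5b
3) 2285.714ms=12/5b +2285.714ms=12/5b
4) 4571.429ms=24/5b +1142.857ms=6/5b
5) 5714.286ms=6b +408.163ms=3/7b
6) 6122.449ms=45/7b +816.327ms=6/7b
7) 6938.776ms=51/7b +408.163ms=3/7b
8) 7346.939ms=54/7b +408.163ms=3/7b
9) 7755.102ms=57/7b +408.163ms=3/7b
10) 8163.265ms=60/7b +408.163ms=3/7b
11) 8571.429ms=9b +1428.571ms=3/2b
12) 10000.0ms=21/2b +1428.571ms=3/2b
Σ=12b of 12 (63bpm 6/8) — PASS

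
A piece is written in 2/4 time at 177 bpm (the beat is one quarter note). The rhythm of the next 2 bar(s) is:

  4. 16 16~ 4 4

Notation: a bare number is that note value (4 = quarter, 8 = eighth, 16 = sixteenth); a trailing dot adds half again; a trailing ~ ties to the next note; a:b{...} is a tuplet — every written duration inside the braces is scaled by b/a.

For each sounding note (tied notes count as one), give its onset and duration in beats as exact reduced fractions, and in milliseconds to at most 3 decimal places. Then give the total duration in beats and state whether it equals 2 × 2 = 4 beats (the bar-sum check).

1) 0.0ms=0b +508.475ms=3/2b
2) 508.475ms=3/2b +84.746ms=1/4b
3) 593.22ms=7/4b +423.729ms=5/4b
4) 1016.949ms=3b +338.983ms=1b
Σ=4b of 4 (177bpm 2/4) — PASS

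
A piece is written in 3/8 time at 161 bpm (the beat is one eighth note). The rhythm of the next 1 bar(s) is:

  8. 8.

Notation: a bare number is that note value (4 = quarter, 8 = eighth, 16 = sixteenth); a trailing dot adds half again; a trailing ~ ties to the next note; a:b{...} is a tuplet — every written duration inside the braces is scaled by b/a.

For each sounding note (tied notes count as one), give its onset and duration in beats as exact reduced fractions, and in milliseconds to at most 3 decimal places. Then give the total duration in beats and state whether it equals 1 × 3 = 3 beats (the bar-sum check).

1) 0.0ms=0b +559.006ms=3/2b
2) 559.006ms=3/2b +559.006ms=3/2b
Σ=3b of 3 (161bpm 3/8) — PASS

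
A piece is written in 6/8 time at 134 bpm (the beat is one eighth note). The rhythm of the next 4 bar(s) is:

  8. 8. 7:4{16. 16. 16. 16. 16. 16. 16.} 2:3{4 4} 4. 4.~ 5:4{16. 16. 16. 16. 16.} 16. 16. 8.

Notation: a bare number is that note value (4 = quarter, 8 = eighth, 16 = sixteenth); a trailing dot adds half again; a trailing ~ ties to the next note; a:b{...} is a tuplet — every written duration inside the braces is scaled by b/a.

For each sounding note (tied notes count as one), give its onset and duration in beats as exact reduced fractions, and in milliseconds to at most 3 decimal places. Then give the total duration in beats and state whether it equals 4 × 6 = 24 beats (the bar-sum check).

1) 0.0ms=0b +671.642ms=3/2b
2) 671.642ms=3/2b +671.642ms=3/2b
3) 1343.284ms=3b +191.898ms=3/7b
4) 1535.181ms=24/7b +191.898ms=3/7b
5) 1727.079ms=27/7b +191.898ms=3/7b
6) 1918.977ms=30/7b +191.898ms=3/7b
7) 2110.874ms=33/7b +191.898ms=3/7b
8) 2302.772ms=36/7b +191.898ms=3/7b
9) 2494.67ms=39/7b +191.898ms=3/7b
10) 2686.567ms=6b +1343.284ms=3b
11) 4029.851ms=9b +1343.284ms=3b
12) 5373.134ms=12b +1343.284ms=3b
13) 6716.418ms=15b +1611.94ms=18/5b
14) 8328.358ms=93/5b +268.657ms=3/5b
15) 8597.015ms=96/5b +268.657ms=3/5b
16) 8865.672ms=99/5b +268.657ms=3/5b
17) 9134.328ms=102/5b +268.657ms=3/5b
18) 9402.985ms=21b +335.821ms=3/4b
19) 9738.806ms=87/4b +335.821ms=3/4b
20) 10074.627ms=45/2b +671.642ms=3/2b
Σ=24b of 24 (134bpm 6/8) — PASS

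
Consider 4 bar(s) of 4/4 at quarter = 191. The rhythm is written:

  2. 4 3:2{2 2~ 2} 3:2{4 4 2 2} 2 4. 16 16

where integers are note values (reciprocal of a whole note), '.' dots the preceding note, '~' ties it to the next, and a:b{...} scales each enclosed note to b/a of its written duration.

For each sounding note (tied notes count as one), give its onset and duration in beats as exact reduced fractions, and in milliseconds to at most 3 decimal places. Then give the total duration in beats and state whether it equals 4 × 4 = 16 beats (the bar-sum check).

1) 0.0ms=0b +942.408ms=3b
2) 942.408ms=3b +314.136ms=1b
3) 1256.545ms=4b +418.848ms=4/3b
4) 1675.393ms=16/3b +837.696ms=8/3b
5) 2513.089ms=8b +209.424ms=2/3b
6) 2722.513ms=26/3b +209.424ms=2/3b
7) 2931.937ms=28/3b +418.848ms=4/3b
8) 3350.785ms=32/3b +418.848ms=4/3b
9) 3769.634ms=12b +628.272ms=2b
10) 4397.906ms=14b +471.204ms=3/2b
11) 4869.11ms=31/2b +78.534ms=1/4b
12) 4947.644ms=63/4b +78.534ms=1/4b
Σ=16b of 16 (191bpm 4/4) — PASS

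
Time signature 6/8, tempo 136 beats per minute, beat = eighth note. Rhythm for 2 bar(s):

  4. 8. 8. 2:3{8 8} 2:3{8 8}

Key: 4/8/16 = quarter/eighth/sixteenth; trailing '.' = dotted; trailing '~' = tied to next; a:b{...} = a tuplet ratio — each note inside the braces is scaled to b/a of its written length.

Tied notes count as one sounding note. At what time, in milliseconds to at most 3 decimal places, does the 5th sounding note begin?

1. 0.0ms @ 0 + 1323.529ms (3)
2. 1323.529ms @ 3 + 661.765ms (3/2)
3. 1985.294ms @ 9/2 + 661.765ms (3/2)
4. 2647.059ms @ 6 + 661.765ms (3/2)
5. 3308.824ms @ 15/2 + 661.765ms (3/2)
6. 3970.588ms @ 9 + 661.765ms (3/2)
7. 4632.353ms @ 21/2 + 661.765ms (3/2)

note 5 onset = 15/2b = 3308.824ms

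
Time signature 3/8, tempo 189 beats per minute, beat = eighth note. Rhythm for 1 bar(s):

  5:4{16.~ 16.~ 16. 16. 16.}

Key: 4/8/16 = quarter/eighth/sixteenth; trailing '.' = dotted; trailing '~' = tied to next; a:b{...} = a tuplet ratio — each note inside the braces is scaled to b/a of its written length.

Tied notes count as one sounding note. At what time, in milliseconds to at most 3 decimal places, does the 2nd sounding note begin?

note 2 onset = 9/5b = 571.429ms

1. 0.0ms @ 0 + 571.429ms (9/5)
2. 571.429ms @ 9/5 + 190.476ms (3/5)
3. 761.905ms @ 12/5 + 190.476ms (3/5)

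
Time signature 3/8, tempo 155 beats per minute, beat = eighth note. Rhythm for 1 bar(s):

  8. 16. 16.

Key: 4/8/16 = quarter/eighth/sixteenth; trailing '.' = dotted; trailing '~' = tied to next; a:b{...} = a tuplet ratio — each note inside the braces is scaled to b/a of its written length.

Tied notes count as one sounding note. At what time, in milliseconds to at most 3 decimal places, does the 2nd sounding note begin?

note 2 onset = 3/2b = 580.645ms

1. 0.0ms @ 0 + 580.645ms (3/2)
2. 580.645ms @ 3/2 + 290.323ms (3/4)
3. 870.968ms @ 9/4 + 290.323ms (3/4)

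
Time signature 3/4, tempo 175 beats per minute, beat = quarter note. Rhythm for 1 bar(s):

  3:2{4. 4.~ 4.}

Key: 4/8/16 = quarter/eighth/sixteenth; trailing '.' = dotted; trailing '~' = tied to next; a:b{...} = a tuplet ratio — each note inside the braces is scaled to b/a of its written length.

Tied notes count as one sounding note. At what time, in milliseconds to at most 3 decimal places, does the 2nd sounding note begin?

note 2 onset = 1b = 342.857ms

1. 0.0ms @ 0 + 342.857ms (1)
2. 342.857ms @ 1 + 685.714ms (2)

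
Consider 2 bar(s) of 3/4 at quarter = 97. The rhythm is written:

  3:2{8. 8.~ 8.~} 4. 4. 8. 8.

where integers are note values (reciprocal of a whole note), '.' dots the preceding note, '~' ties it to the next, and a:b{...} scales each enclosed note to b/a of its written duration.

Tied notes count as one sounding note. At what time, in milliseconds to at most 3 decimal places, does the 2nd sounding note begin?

note 2 onset = 1/2b = 309.278ms

1. 0.0ms @ 0 + 309.278ms (1/2)
2. 309.278ms @ 1/2 + 1546.392ms (5/2)
3. 1855.67ms @ 3 + 927.835ms (3/2)
4. 2783.505ms @ 9/2 + 463.918ms (3/4)
5. 3247.423ms @ 21/4 + 463.918ms (3/4)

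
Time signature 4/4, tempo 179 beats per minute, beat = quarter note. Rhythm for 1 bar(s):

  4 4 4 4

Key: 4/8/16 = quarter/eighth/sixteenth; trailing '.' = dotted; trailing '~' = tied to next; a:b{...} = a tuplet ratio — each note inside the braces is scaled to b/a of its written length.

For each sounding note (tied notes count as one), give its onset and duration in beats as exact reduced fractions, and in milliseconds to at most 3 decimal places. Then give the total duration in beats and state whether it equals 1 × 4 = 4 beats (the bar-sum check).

1) 0.0ms=0b +335.196ms=1b
2) 335.196ms=1b +335.196ms=1b
3) 670.391ms=2b +335.196ms=1b
4) 1005.587ms=3b +335.196ms=1b
Σ=4b of 4 (179bpm 4/4) — PASS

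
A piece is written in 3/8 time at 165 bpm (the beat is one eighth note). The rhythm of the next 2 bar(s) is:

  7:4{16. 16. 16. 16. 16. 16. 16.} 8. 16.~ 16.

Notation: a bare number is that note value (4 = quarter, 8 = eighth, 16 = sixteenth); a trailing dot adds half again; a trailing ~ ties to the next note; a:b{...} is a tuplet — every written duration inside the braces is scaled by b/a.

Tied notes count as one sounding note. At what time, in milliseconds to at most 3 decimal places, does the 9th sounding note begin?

note 9 onset = 9/2b = 1636.364ms

1. 0.0ms @ 0 + 155.844ms (3/7)
2. 155.844ms @ 3/7 + 155.844ms (3/7)
3. 311.688ms @ 6/7 + 155.844ms (3/7)
4. 467.532ms @ 9/7 + 155.844ms (3/7)
5. 623.377ms @ 12/7 + 155.844ms (3/7)
6. 779.221ms @ 15/7 + 155.844ms (3/7)
7. 935.065ms @ 18/7 + 155.844ms (3/7)
8. 1090.909ms @ 3 + 545.455ms (3/2)
9. 1636.364ms @ 9/2 + 545.455ms (3/2)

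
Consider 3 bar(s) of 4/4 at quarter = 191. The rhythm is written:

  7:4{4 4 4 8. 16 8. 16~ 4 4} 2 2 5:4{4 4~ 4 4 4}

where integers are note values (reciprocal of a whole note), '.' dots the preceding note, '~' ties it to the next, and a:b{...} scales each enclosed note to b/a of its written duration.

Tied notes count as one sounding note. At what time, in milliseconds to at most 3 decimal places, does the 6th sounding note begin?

note 6 onset = 16/7b = 718.025ms

1. 0.0ms @ 0 + 179.506ms (4/7)
2. 179.506ms @ 4/7 + 179.506ms (4/7)
3. 359.013ms @ 8/7 + 179.506ms (4/7)
4. 538.519ms @ 12/7 + 134.63ms (3/7)
5. 673.149ms @ 15/7 + 44.877ms (1/7)
6. 718.025ms @ 16/7 + 134.63ms (3/7)
7. 852.655ms @ 19/7 + 224.383ms (5/7)
8. 1077.038ms @ 24/7 + 179.506ms (4/7)
9. 1256.545ms @ 4 + 628.272ms (2)
10. 1884.817ms @ 6 + 628.272ms (2)
11. 2513.089ms @ 8 + 251.309ms (4/5)
12. 2764.398ms @ 44/5 + 502.618ms (8/5)
13. 3267.016ms @ 52/5 + 251.309ms (4/5)
14. 3518.325ms @ 56/5 + 251.309ms (4/5)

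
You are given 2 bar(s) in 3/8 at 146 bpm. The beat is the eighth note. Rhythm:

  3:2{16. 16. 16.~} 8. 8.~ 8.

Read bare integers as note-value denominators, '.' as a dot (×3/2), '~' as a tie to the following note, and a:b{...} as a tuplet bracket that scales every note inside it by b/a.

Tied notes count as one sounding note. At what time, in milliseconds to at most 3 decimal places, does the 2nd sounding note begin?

1. 0.0ms @ 0 + 205.479ms (1/2)
2. 205.479ms @ 1/2 + 205.479ms (1/2)
3. 410.959ms @ 1 + 821.918ms (2)
4. 1232.877ms @ 3 + 1232.877ms (3)

note 2 onset = 1/2b = 205.479ms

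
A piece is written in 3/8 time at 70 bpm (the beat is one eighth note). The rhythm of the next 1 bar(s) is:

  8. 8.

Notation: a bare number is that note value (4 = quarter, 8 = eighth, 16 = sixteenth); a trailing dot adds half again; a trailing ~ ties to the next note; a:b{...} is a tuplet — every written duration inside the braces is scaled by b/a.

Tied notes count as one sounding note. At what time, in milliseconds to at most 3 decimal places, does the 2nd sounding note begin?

note 2 onset = 3/2b = 1285.714ms

1. 0.0ms @ 0 + 1285.714ms (3/2)
2. 1285.714ms @ 3/2 + 1285.714ms (3/2)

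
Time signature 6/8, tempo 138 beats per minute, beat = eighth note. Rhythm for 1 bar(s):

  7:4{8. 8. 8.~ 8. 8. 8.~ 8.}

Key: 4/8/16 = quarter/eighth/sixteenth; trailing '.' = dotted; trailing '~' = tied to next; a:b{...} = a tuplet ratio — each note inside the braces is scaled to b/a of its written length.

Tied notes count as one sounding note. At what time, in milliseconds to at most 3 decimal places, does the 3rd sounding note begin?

note 3 onset = 12/7b = 745.342ms

1. 0.0ms @ 0 + 372.671ms (6/7)
2. 372.671ms @ 6/7 + 372.671ms (6/7)
3. 745.342ms @ 12/7 + 745.342ms (12/7)
4. 1490.683ms @ 24/7 + 372.671ms (6/7)
5. 1863.354ms @ 30/7 + 745.342ms (12/7)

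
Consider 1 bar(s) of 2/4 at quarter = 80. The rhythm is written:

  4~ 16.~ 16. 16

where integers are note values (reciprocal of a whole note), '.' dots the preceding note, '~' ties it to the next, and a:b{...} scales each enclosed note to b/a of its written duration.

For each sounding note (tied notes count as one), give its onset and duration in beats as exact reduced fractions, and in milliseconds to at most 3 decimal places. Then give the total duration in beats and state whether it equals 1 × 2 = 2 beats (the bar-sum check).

1) 0.0ms=0b +1312.5ms=7/4b
2) 1312.5ms=7/4b +187.5ms=1/4b
Σ=2b of 2 (80bpm 2/4) — PASS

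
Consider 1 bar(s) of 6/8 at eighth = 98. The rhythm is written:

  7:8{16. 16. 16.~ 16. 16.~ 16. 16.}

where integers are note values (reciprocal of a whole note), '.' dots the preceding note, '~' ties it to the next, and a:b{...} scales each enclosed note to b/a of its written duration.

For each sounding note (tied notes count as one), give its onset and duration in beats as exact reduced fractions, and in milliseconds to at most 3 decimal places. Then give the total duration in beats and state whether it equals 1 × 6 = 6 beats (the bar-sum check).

1) 0.0ms=0b +524.781ms=6/7b
2) 524.781ms=6/7b +524.781ms=6/7b
3) 1049.563ms=12/7b +1049.563ms=12/7b
4) 2099.125ms=24/7b +1049.563ms=12/7b
5) 3148.688ms=36/7b +524.781ms=6/7b
Σ=6b of 6 (98bpm 6/8) — PASS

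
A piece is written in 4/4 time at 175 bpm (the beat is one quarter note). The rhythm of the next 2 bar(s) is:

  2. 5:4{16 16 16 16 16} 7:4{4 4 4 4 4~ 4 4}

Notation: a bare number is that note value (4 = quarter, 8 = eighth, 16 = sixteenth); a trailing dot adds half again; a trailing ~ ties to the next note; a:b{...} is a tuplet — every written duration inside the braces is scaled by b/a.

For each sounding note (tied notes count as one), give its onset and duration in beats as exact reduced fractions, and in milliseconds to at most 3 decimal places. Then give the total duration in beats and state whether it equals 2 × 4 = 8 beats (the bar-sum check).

1) 0.0ms=0b +1028.571ms=3b
2) 1028.571ms=3b +68.571ms=1/5b
3) 1097.143ms=16/5b +68.571ms=1/5b
4) 1165.714ms=17/5b +68.571ms=1/5b
5) 1234.286ms=18/5b +68.571ms=1/5b
6) 1302.857ms=19/5b +68.571ms=1/5b
7) 1371.429ms=4b +195.918ms=4/7b
8) 1567.347ms=32/7b +195.918ms=4/7b
9) 1763.265ms=36/7b +195.918ms=4/7b
10) 1959.184ms=40/7b +195.918ms=4/7b
11) 2155.102ms=44/7b +391.837ms=8/7b
12) 2546.939ms=52/7b +195.918ms=4/7b
Σ=8b of 8 (175bpm 4/4) — PASS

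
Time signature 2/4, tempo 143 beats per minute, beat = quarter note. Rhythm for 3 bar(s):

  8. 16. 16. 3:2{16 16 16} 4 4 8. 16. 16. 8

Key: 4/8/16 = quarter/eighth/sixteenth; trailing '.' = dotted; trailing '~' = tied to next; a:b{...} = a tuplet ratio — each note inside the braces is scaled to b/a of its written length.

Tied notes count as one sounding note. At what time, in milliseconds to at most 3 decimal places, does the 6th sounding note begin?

1. 0.0ms @ 0 + 314.685ms (3/4)
2. 314.685ms @ 3/4 + 157.343ms (3/8)
3. 472.028ms @ 9/8 + 157.343ms (3/8)
4. 629.371ms @ 3/2 + 69.93ms (1/6)
5. 699.301ms @ 5/3 + 69.93ms (1/6)
6. 769.231ms @ 11/6 + 69.93ms (1/6)
7. 839.161ms @ 2 + 419.58ms (1)
8. 1258.741ms @ 3 + 419.58ms (1)
9. 1678.322ms @ 4 + 314.685ms (3/4)
10. 1993.007ms @ 19/4 + 157.343ms (3/8)
11. 2150.35ms @ 41/8 + 157.343ms (3/8)
12. 2307.692ms @ 11/2 + 209.79ms (1/2)

note 6 onset = 11/6b = 769.231ms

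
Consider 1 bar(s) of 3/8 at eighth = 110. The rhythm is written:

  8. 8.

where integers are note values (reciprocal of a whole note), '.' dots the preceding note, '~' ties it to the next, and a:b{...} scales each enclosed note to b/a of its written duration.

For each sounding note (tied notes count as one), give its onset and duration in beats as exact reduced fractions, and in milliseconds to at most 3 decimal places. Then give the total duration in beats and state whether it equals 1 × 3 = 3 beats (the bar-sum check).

1) 0.0ms=0b +818.182ms=3/2b
2) 818.182ms=3/2b +818.182ms=3/2b
Σ=3b of 3 (110bpm 3/8) — PASS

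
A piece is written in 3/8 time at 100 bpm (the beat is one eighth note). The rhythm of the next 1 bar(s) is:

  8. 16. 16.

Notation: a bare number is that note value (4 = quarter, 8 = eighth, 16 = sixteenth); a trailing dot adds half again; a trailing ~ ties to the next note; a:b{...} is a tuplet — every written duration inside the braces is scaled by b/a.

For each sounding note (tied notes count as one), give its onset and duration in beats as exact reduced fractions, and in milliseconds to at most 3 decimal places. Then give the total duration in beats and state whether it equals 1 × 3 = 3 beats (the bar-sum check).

1) 0.0ms=0b +900.0ms=3/2b
2) 900.0ms=3/2b +450.0ms=3/4b
3) 1350.0ms=9/4b +450.0ms=3/4b
Σ=3b of 3 (100bpm 3/8) — PASS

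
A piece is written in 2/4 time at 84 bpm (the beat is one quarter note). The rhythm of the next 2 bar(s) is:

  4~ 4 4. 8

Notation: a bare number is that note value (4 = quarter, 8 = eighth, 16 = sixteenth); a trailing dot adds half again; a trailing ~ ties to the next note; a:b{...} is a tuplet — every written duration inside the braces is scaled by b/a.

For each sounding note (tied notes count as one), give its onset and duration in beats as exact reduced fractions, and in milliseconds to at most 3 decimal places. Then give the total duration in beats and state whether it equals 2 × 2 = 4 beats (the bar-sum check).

1) 0.0ms=0b +1428.571ms=2b
2) 1428.571ms=2b +1071.429ms=3/2b
3) 2500.0ms=7/2b +357.143ms=1/2b
Σ=4b of 4 (84bpm 2/4) — PASS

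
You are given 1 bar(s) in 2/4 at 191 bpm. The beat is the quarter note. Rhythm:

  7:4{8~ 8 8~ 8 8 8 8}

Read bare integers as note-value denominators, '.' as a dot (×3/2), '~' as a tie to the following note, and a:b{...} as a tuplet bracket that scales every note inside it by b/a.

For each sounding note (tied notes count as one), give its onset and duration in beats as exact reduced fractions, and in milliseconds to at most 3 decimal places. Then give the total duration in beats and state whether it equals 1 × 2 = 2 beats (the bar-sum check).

1) 0.0ms=0b +179.506ms=4/7b
2) 179.506ms=4/7b +179.506ms=4/7b
3) 359.013ms=8/7b +89.753ms=2/7b
4) 448.766ms=10/7b +89.753ms=2/7b
5) 538.519ms=12/7b +89.753ms=2/7b
Σ=2b of 2 (191bpm 2/4) — PASS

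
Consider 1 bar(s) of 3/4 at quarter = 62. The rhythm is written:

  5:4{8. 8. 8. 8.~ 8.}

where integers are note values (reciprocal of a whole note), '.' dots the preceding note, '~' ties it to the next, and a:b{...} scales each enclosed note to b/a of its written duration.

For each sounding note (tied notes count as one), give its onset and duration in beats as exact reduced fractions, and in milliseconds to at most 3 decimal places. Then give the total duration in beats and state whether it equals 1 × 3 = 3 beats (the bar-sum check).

1) 0.0ms=0b +580.645ms=3/5b
2) 580.645ms=3/5b +580.645ms=3/5b
3) 1161.29ms=6/5b +580.645ms=3/5b
4) 1741.935ms=9/5b +1161.29ms=6/5b
Σ=3b of 3 (62bpm 3/4) — PASS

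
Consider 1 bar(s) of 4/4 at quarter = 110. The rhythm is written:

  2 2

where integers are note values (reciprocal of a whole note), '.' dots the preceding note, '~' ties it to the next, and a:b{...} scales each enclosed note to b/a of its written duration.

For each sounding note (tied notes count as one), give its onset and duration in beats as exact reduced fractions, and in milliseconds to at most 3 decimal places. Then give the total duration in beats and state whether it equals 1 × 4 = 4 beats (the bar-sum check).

1) 0.0ms=0b +1090.909ms=2b
2) 1090.909ms=2b +1090.909ms=2b
Σ=4b of 4 (110bpm 4/4) — PASS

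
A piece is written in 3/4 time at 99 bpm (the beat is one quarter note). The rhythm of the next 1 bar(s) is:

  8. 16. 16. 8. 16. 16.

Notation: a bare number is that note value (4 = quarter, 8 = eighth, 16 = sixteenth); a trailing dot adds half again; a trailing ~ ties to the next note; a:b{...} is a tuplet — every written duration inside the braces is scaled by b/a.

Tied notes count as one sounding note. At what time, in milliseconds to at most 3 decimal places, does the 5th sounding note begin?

note 5 onset = 9/4b = 1363.636ms

1. 0.0ms @ 0 + 454.545ms (3/4)
2. 454.545ms @ 3/4 + 227.273ms (3/8)
3. 681.818ms @ 9/8 + 227.273ms (3/8)
4. 909.091ms @ 3/2 + 454.545ms (3/4)
5. 1363.636ms @ 9/4 + 227.273ms (3/8)
6. 1590.909ms @ 21/8 + 227.273ms (3/8)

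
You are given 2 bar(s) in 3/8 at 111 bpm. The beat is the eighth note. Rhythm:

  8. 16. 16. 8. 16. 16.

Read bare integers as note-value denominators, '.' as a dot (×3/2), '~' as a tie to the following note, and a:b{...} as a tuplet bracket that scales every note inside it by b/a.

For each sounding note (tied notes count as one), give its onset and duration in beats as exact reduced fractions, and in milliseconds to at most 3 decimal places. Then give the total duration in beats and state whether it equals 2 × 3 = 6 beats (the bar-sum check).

1) 0.0ms=0b +810.811ms=3/2b
2) 810.811ms=3/2b +405.405ms=3/4b
3) 1216.216ms=9/4b +405.405ms=3/4b
4) 1621.622ms=3b +810.811ms=3/2b
5) 2432.432ms=9/2b +405.405ms=3/4b
6) 2837.838ms=21/4b +405.405ms=3/4b
Σ=6b of 6 (111bpm 3/8) — PASS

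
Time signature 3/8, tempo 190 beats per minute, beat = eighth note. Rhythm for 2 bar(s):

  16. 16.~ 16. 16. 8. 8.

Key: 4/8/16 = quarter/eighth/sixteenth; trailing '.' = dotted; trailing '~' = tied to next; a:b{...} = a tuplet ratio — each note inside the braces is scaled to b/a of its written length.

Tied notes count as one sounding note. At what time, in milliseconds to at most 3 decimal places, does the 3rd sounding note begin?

1. 0.0ms @ 0 + 236.842ms (3/4)
2. 236.842ms @ 3/4 + 473.684ms (3/2)
3. 710.526ms @ 9/4 + 236.842ms (3/4)
4. 947.368ms @ 3 + 473.684ms (3/2)
5. 1421.053ms @ 9/2 + 473.684ms (3/2)

note 3 onset = 9/4b = 710.526ms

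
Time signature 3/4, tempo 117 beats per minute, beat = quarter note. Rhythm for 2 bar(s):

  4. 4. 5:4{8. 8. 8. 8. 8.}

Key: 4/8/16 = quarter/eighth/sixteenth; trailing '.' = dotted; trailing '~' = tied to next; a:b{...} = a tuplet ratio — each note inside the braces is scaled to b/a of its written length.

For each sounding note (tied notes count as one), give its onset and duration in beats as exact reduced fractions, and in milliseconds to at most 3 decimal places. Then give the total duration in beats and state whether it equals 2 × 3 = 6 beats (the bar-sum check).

1) 0.0ms=0b +769.231ms=3/2b
2) 769.231ms=3/2b +769.231ms=3/2b
3) 1538.462ms=3b +307.692ms=3/5b
4) 1846.154ms=18/5b +307.692ms=3/5b
5) 2153.846ms=21/5b +307.692ms=3/5b
6) 2461.538ms=24/5b +307.692ms=3/5b
7) 2769.231ms=27/5b +307.692ms=3/5b
Σ=6b of 6 (117bpm 3/4) — PASS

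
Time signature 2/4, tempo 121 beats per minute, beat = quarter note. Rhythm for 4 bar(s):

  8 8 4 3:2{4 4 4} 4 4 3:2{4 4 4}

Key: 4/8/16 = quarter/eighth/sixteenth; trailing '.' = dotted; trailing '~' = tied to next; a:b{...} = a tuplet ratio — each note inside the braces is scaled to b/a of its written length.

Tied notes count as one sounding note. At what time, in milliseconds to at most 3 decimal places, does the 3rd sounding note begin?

1. 0.0ms @ 0 + 247.934ms (1/2)
2. 247.934ms @ 1/2 + 247.934ms (1/2)
3. 495.868ms @ 1 + 495.868ms (1)
4. 991.736ms @ 2 + 330.579ms (2/3)
5. 1322.314ms @ 8/3 + 330.579ms (2/3)
6. 1652.893ms @ 10/3 + 330.579ms (2/3)
7. 1983.471ms @ 4 + 495.868ms (1)
8. 2479.339ms @ 5 + 495.868ms (1)
9. 2975.207ms @ 6 + 330.579ms (2/3)
10. 3305.785ms @ 20/3 + 330.579ms (2/3)
11. 3636.364ms @ 22/3 + 330.579ms (2/3)

note 3 onset = 1b = 495.868ms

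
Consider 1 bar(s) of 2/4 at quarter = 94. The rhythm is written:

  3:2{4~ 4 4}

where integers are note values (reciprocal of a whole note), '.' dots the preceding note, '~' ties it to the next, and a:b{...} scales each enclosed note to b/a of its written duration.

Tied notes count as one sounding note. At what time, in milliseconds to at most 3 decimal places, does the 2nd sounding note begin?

note 2 onset = 4/3b = 851.064ms

1. 0.0ms @ 0 + 851.064ms (4/3)
2. 851.064ms @ 4/3 + 425.532ms (2/3)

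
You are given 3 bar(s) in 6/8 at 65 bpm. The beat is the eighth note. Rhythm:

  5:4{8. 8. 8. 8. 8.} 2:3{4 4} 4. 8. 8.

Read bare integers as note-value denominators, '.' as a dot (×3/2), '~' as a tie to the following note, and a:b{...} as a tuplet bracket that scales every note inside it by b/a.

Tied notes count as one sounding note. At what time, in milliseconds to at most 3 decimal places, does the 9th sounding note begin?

note 9 onset = 15b = 13846.154ms

1. 0.0ms @ 0 + 1107.692ms (6/5)
2. 1107.692ms @ 6/5 + 1107.692ms (6/5)
3. 2215.385ms @ 12/5 + 1107.692ms (6/5)
4. 3323.077ms @ 18/5 + 1107.692ms (6/5)
5. 4430.769ms @ 24/5 + 1107.692ms (6/5)
6. 5538.462ms @ 6 + 2769.231ms (3)
7. 8307.692ms @ 9 + 2769.231ms (3)
8. 11076.923ms @ 12 + 2769.231ms (3)
9. 13846.154ms @ 15 + 1384.615ms (3/2)
10. 15230.769ms @ 33/2 + 1384.615ms (3/2)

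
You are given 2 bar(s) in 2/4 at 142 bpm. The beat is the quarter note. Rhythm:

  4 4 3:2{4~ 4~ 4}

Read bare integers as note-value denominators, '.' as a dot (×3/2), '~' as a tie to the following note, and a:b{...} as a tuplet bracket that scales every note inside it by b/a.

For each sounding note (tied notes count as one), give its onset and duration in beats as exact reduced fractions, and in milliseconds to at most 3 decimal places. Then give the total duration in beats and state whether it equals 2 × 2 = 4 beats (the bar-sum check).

1) 0.0ms=0b +422.535ms=1b
2) 422.535ms=1b +422.535ms=1b
3) 845.07ms=2b +845.07ms=2b
Σ=4b of 4 (142bpm 2/4) — PASS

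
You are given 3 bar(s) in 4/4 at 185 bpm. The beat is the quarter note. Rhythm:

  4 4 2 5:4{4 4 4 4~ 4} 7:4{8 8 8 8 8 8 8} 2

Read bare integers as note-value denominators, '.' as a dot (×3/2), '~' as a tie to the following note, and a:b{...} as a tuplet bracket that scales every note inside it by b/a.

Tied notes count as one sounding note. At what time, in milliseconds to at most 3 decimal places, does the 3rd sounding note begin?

note 3 onset = 2b = 648.649ms

1. 0.0ms @ 0 + 324.324ms (1)
2. 324.324ms @ 1 + 324.324ms (1)
3. 648.649ms @ 2 + 648.649ms (2)
4. 1297.297ms @ 4 + 259.459ms (4/5)
5. 1556.757ms @ 24/5 + 259.459ms (4/5)
6. 1816.216ms @ 28/5 + 259.459ms (4/5)
7. 2075.676ms @ 32/5 + 518.919ms (8/5)
8. 2594.595ms @ 8 + 92.664ms (2/7)
9. 2687.259ms @ 58/7 + 92.664ms (2/7)
10. 2779.923ms @ 60/7 + 92.664ms (2/7)
11. 2872.587ms @ 62/7 + 92.664ms (2/7)
12. 2965.251ms @ 64/7 + 92.664ms (2/7)
13. 3057.915ms @ 66/7 + 92.664ms (2/7)
14. 3150.579ms @ 68/7 + 92.664ms (2/7)
15. 3243.243ms @ 10 + 648.649ms (2)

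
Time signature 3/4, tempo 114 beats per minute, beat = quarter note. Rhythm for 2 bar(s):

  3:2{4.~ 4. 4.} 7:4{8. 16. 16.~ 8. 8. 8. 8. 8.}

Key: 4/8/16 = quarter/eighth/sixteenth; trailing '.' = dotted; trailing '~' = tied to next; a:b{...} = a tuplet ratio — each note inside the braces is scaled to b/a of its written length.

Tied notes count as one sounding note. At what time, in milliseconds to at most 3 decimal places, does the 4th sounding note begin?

1. 0.0ms @ 0 + 1052.632ms (2)
2. 1052.632ms @ 2 + 526.316ms (1)
3. 1578.947ms @ 3 + 225.564ms (3/7)
4. 1804.511ms @ 24/7 + 112.782ms (3/14)
5. 1917.293ms @ 51/14 + 338.346ms (9/14)
6. 2255.639ms @ 30/7 + 225.564ms (3/7)
7. 2481.203ms @ 33/7 + 225.564ms (3/7)
8. 2706.767ms @ 36/7 + 225.564ms (3/7)
9. 2932.331ms @ 39/7 + 225.564ms (3/7)

note 4 onset = 24/7b = 1804.511ms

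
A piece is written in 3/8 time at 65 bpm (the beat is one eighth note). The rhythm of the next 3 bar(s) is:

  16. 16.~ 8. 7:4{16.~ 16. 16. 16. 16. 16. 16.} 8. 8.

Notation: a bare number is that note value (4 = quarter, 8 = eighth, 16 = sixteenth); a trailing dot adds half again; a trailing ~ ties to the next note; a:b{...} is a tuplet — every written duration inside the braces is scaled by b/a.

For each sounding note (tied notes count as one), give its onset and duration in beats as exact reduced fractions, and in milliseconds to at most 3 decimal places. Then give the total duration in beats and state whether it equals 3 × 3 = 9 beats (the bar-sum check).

1) 0.0ms=0b +692.308ms=3/4b
2) 692.308ms=3/4b +2076.923ms=9/4b
3) 2769.231ms=3b +791.209ms=6/7b
4) 3560.44ms=27/7b +395.604ms=3/7b
5) 3956.044ms=30/7b +395.604ms=3/7b
6) 4351.648ms=33/7b +395.604ms=3/7b
7) 4747.253ms=36/7b +395.604ms=3/7b
8) 5142.857ms=39/7b +395.604ms=3/7b
9) 5538.462ms=6b +1384.615ms=3/2b
10) 6923.077ms=15/2b +1384.615ms=3/2b
Σ=9b of 9 (65bpm 3/8) — PASS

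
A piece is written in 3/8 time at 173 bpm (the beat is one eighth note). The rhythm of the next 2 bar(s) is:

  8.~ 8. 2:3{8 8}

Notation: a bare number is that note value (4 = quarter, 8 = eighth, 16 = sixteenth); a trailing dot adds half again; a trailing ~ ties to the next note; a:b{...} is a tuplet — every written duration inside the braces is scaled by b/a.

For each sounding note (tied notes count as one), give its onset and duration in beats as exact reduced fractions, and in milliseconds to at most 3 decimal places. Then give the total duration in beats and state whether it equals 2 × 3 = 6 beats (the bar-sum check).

1) 0.0ms=0b +1040.462ms=3b
2) 1040.462ms=3b +520.231ms=3/2b
3) 1560.694ms=9/2b +520.231ms=3/2b
Σ=6b of 6 (173bpm 3/8) — PASS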